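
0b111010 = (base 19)31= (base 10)58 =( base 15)3D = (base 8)72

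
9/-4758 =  - 3/1586 = - 0.00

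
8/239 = 8/239 = 0.03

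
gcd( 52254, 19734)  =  6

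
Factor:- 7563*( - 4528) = 2^4*3^1*283^1*2521^1= 34245264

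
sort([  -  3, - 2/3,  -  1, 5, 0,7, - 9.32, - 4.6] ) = [ - 9.32, - 4.6, - 3, - 1,  -  2/3,0,5,7 ] 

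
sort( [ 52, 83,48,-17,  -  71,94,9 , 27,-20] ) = [-71,-20, - 17,9,27,  48,52,83, 94 ] 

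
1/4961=1/4961 = 0.00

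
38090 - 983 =37107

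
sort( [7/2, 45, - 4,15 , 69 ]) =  [ - 4,7/2,  15,  45,69] 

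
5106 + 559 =5665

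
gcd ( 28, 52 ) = 4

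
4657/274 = 16 + 273/274 = 17.00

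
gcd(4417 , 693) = 7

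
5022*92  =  462024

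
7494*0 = 0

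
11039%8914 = 2125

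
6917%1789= 1550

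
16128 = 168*96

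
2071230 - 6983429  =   - 4912199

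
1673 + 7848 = 9521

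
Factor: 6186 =2^1*3^1*1031^1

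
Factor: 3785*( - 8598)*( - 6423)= 209026450890 = 2^1  *3^2*5^1*757^1*1433^1*2141^1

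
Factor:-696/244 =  - 174/61 = -2^1 *3^1*29^1*61^( - 1 )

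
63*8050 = 507150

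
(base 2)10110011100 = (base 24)2bk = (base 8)2634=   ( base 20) 3bg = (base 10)1436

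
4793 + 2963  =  7756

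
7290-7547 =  - 257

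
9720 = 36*270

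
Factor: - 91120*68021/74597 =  - 2^4*5^1 * 17^1*67^1* 251^1 * 271^1*74597^( - 1) = - 6198073520/74597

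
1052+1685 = 2737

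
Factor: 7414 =2^1 * 11^1*337^1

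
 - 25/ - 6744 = 25/6744 = 0.00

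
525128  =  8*65641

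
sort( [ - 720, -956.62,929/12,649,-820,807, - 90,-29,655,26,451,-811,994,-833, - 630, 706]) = [-956.62, - 833,-820, - 811, - 720,  -  630, - 90,-29 , 26, 929/12,451, 649,655,706, 807,994] 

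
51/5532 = 17/1844 = 0.01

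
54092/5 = 10818+2/5= 10818.40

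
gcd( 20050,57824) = 2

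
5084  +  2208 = 7292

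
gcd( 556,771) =1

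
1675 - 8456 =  - 6781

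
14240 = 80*178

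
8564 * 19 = 162716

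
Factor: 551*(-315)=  - 3^2 * 5^1*7^1*19^1* 29^1= - 173565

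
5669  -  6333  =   - 664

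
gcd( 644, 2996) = 28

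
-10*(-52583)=525830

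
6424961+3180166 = 9605127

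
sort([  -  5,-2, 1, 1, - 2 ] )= [  -  5, - 2, - 2,1 , 1] 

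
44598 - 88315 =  - 43717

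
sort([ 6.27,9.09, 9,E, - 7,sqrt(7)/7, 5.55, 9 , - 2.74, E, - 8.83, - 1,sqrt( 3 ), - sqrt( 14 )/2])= [  -  8.83,  -  7, - 2.74, - sqrt( 14) /2, - 1,sqrt( 7 )/7,sqrt( 3 ),E,E,5.55,6.27, 9,9, 9.09]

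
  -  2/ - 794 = 1/397 = 0.00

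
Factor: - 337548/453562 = - 2^1*3^1*23^1*241^( - 1)*941^(-1)*1223^1 = - 168774/226781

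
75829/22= 3446+17/22 = 3446.77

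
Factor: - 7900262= - 2^1*97^1 * 193^1*211^1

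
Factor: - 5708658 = -2^1*3^1 * 907^1*1049^1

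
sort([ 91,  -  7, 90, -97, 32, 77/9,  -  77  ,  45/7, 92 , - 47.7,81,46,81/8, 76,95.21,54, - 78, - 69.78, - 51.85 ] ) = [ - 97,  -  78,-77, - 69.78,-51.85, - 47.7, - 7,  45/7, 77/9, 81/8,32, 46, 54 , 76,81, 90  ,  91, 92,95.21] 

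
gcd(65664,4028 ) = 76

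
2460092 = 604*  4073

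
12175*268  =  3262900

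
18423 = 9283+9140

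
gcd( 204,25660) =4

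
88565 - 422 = 88143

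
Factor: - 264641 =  - 13^1 * 20357^1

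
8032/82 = 4016/41 = 97.95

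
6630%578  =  272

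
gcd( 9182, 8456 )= 2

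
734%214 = 92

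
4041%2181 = 1860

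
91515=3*30505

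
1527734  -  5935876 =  - 4408142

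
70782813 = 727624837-656842024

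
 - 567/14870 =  - 567/14870= - 0.04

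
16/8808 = 2/1101 = 0.00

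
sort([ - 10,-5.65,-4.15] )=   [ - 10, - 5.65, - 4.15 ]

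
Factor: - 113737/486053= - 13^2* 673^1 * 486053^(-1) 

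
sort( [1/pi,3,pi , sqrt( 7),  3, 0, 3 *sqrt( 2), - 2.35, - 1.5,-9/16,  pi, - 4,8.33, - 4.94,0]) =[ - 4.94, - 4 ,-2.35, - 1.5 , - 9/16,0,0,  1/pi, sqrt(7 ), 3 , 3,  pi,pi , 3 *sqrt( 2),8.33] 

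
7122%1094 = 558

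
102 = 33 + 69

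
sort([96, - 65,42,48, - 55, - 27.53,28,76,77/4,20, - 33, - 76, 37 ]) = [ - 76,-65,  -  55, -33 , - 27.53,77/4  ,  20,28,  37, 42,48, 76,96] 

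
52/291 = 52/291 = 0.18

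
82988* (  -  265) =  - 21991820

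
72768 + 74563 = 147331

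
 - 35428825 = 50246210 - 85675035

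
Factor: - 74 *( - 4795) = 354830 = 2^1*5^1*7^1*37^1*137^1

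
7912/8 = 989 = 989.00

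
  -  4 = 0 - 4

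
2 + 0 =2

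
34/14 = 2 + 3/7 =2.43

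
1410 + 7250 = 8660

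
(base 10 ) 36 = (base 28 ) 18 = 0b100100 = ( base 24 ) 1C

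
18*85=1530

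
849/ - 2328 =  - 283/776 = - 0.36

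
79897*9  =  719073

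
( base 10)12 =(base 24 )C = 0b1100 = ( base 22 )C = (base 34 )c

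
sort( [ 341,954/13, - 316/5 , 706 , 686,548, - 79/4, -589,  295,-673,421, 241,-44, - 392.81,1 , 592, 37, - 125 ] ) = [-673, - 589, - 392.81, - 125,-316/5, - 44, - 79/4, 1, 37, 954/13, 241,295,341, 421,548 , 592, 686,706 ]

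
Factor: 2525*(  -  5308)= - 13402700 = - 2^2*5^2*101^1*1327^1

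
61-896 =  - 835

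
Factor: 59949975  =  3^1*5^2*799333^1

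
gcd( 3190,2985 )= 5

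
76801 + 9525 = 86326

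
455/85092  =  65/12156 = 0.01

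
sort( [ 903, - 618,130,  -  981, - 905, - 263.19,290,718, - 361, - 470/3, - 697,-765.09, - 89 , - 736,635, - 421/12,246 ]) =[-981, - 905, - 765.09,-736, - 697,  -  618, - 361,-263.19, - 470/3, - 89, - 421/12,130,246,290,  635,718,  903 ] 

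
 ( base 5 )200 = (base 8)62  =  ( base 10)50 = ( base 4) 302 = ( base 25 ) 20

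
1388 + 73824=75212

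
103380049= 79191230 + 24188819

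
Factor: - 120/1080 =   -  3^( - 2) = - 1/9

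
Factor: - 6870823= - 83^1*82781^1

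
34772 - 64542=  - 29770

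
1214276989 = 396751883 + 817525106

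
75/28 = 75/28 = 2.68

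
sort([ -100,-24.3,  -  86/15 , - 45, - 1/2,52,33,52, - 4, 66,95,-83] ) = [ -100 ,-83,-45,- 24.3, - 86/15, - 4, - 1/2, 33, 52 , 52,66,95] 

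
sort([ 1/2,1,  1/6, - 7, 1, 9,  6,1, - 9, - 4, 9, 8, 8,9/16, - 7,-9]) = [ - 9,- 9, - 7, - 7, - 4, 1/6, 1/2, 9/16, 1, 1, 1, 6,8, 8, 9, 9]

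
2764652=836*3307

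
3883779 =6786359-2902580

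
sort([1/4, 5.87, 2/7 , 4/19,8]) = [ 4/19,1/4,2/7, 5.87,8 ]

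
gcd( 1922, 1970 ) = 2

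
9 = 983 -974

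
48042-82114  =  -34072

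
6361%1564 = 105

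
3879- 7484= - 3605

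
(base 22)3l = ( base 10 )87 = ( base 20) 47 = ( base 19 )4B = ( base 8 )127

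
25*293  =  7325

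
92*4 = 368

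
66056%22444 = 21168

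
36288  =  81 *448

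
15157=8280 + 6877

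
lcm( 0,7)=0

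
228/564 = 19/47 = 0.40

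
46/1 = 46 = 46.00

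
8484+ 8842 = 17326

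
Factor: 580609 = 29^1*20021^1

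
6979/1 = 6979 = 6979.00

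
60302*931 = 56141162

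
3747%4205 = 3747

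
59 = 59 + 0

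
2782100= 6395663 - 3613563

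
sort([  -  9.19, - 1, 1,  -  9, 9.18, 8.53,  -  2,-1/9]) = [ - 9.19,-9, - 2, - 1, - 1/9, 1, 8.53,9.18]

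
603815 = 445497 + 158318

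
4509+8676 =13185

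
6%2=0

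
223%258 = 223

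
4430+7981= 12411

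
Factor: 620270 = 2^1*5^1*7^1*8861^1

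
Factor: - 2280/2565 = - 2^3*  3^( - 2 ) = - 8/9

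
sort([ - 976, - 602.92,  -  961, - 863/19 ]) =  [ - 976,-961, - 602.92, - 863/19] 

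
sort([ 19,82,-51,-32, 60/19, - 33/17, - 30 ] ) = [-51, - 32, - 30, - 33/17,60/19,19,82]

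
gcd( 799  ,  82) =1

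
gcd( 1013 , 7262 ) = 1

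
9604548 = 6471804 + 3132744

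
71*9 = 639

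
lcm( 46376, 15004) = 510136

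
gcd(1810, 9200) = 10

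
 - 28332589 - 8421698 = - 36754287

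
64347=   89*723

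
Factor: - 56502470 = -2^1*5^1*  61^1*92627^1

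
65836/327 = 201 + 1/3  =  201.33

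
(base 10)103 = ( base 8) 147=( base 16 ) 67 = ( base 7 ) 205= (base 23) 4b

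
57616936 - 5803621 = 51813315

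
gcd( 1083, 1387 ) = 19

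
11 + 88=99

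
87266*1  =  87266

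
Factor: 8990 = 2^1 * 5^1 * 29^1 * 31^1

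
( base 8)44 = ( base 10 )36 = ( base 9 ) 40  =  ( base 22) 1e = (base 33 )13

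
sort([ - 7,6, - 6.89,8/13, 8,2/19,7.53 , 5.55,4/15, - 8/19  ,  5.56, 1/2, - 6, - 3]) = [ - 7, - 6.89, - 6,- 3,-8/19, 2/19, 4/15,1/2, 8/13,5.55,5.56, 6,7.53,  8 ]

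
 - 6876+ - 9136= -16012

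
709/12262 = 709/12262 = 0.06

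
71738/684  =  104+301/342 = 104.88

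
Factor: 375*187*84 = 2^2 * 3^2 * 5^3 * 7^1 * 11^1*17^1=5890500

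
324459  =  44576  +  279883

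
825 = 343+482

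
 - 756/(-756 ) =1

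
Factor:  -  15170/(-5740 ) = 37/14 = 2^ ( - 1 )*7^(-1) * 37^1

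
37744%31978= 5766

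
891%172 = 31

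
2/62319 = 2/62319=0.00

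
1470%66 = 18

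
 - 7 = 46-53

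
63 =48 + 15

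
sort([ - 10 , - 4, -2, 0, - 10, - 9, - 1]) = [ - 10, - 10,-9, - 4, - 2, - 1, 0 ]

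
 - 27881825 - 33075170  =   - 60956995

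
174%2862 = 174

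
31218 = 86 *363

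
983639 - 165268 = 818371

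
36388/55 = 661 + 3/5= 661.60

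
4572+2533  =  7105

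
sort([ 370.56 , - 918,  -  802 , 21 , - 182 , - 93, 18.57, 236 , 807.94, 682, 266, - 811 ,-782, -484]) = [ - 918, - 811 ,  -  802, - 782 , - 484, - 182, - 93,18.57,21, 236,266,370.56,682 , 807.94] 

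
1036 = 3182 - 2146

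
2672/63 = 2672/63 = 42.41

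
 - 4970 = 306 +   -  5276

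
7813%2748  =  2317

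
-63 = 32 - 95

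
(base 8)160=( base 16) 70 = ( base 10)112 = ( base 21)57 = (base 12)94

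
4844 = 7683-2839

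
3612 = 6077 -2465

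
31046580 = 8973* 3460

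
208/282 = 104/141 = 0.74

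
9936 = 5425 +4511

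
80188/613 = 130+498/613 = 130.81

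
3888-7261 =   -  3373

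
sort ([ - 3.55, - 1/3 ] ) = [ - 3.55, - 1/3]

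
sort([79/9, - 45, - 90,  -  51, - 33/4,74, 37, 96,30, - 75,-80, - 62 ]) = [ - 90, - 80, - 75 , - 62,  -  51, - 45, - 33/4, 79/9, 30 , 37,74, 96 ]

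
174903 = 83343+91560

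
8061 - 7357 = 704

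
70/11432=35/5716 =0.01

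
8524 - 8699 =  - 175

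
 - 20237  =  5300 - 25537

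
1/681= 1/681 = 0.00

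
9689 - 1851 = 7838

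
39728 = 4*9932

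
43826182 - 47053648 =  - 3227466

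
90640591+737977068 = 828617659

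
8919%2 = 1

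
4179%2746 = 1433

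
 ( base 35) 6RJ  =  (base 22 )h3k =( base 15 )26E4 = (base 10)8314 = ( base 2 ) 10000001111010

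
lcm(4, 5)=20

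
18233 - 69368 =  - 51135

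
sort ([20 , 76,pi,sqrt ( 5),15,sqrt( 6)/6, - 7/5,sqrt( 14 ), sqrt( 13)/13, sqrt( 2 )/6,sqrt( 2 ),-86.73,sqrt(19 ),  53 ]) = [ - 86.73,-7/5, sqrt( 2)/6,sqrt( 13)/13,sqrt( 6 ) /6,sqrt( 2 ),sqrt(5) , pi,sqrt( 14),sqrt( 19),15, 20,  53,76 ] 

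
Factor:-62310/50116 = -2^(  -  1)*3^1*5^1 * 11^(-1)*17^( - 1)*31^1 = - 465/374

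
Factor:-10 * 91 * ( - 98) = 89180= 2^2*5^1*7^3 * 13^1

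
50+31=81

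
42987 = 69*623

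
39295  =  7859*5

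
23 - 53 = -30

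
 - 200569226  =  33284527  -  233853753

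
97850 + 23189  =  121039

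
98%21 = 14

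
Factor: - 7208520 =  - 2^3* 3^1*5^1*11^1 * 43^1* 127^1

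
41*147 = 6027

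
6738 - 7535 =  - 797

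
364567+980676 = 1345243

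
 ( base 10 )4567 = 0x11d7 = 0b1000111010111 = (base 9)6234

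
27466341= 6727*4083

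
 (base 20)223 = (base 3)1011020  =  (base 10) 843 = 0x34b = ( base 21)1J3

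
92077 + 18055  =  110132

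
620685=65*9549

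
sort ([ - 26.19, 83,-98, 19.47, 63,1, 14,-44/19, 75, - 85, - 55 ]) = [-98, - 85, - 55,-26.19, - 44/19 , 1, 14,19.47, 63, 75,83]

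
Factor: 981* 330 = 2^1*3^3*5^1*11^1*109^1 = 323730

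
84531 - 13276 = 71255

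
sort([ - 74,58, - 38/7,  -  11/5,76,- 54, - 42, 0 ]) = [ - 74, - 54,  -  42,  -  38/7, - 11/5,0,58,76] 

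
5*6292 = 31460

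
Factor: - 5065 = -5^1*1013^1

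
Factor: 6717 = 3^1*2239^1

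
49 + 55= 104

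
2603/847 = 2603/847 = 3.07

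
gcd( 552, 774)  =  6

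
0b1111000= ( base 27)4C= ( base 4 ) 1320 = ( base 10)120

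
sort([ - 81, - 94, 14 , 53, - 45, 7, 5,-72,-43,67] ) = [  -  94,  -  81,  -  72, - 45,  -  43, 5,7,  14,53,67] 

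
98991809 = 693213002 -594221193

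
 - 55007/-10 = 55007/10 = 5500.70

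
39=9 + 30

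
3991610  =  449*8890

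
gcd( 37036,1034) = 94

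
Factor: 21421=31^1*691^1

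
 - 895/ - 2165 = 179/433 = 0.41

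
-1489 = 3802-5291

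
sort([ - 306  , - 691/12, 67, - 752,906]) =[ - 752,- 306, - 691/12,67,  906]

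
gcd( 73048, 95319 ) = 1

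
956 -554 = 402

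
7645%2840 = 1965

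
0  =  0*3224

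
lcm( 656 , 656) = 656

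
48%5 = 3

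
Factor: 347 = 347^1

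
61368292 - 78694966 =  - 17326674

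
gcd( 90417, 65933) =1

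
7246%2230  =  556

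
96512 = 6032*16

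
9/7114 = 9/7114 = 0.00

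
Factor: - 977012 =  - 2^2*244253^1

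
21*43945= 922845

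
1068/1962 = 178/327 = 0.54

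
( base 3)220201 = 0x29B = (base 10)667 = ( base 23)160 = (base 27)oj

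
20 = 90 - 70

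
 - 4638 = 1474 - 6112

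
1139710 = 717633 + 422077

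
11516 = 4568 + 6948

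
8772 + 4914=13686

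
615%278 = 59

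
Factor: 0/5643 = 0^1 =0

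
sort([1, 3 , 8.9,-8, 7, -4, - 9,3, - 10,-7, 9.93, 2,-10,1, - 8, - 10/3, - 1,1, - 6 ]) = [ - 10,-10, - 9, -8,-8, - 7, - 6,  -  4,- 10/3, - 1,  1, 1,1, 2, 3,3, 7, 8.9,9.93 ]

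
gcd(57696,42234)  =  6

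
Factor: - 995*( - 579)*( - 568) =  - 2^3*3^1* 5^1*71^1 * 193^1*199^1=- 327227640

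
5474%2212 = 1050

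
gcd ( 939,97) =1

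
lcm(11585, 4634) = 23170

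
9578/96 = 99 + 37/48 = 99.77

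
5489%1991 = 1507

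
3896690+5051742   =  8948432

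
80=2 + 78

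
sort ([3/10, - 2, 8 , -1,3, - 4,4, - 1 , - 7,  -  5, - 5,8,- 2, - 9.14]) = [- 9.14,  -  7, - 5, - 5, - 4, -2 ,  -  2,  -  1 ,  -  1,3/10,3, 4,  8, 8] 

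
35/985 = 7/197 = 0.04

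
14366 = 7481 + 6885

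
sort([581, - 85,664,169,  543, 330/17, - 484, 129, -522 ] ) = [  -  522, - 484, - 85 , 330/17,  129, 169,543,  581, 664]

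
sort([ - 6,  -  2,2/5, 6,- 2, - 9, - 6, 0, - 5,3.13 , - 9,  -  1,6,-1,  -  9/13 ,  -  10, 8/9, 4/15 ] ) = [  -  10, - 9, - 9,  -  6, -6,  -  5, - 2,  -  2,  -  1, - 1,-9/13,0,4/15,2/5,  8/9, 3.13, 6,  6]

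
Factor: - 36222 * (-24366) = 2^2 * 3^2* 31^1* 131^1*6037^1 =882585252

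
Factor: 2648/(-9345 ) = -2^3*3^ ( - 1 )*5^( - 1 )*7^( - 1 )*89^ ( - 1 )*331^1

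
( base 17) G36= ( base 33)49s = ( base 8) 11111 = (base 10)4681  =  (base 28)5r5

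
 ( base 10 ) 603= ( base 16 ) 25B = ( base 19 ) 1CE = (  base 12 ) 423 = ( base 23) 135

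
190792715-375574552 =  - 184781837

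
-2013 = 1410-3423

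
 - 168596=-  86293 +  - 82303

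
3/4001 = 3/4001=0.00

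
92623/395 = 92623/395  =  234.49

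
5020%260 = 80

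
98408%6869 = 2242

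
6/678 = 1/113 = 0.01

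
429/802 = 429/802 = 0.53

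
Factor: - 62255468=- 2^2*11^2* 293^1 * 439^1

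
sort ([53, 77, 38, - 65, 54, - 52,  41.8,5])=[  -  65, - 52, 5 , 38,41.8, 53, 54,77] 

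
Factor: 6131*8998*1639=2^1*11^2*149^1* 409^1*6131^1 = 90418283582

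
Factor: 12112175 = 5^2*484487^1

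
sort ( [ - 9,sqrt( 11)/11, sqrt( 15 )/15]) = [ - 9 , sqrt( 15)/15, sqrt( 11)/11]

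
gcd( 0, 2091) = 2091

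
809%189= 53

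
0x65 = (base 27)3K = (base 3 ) 10202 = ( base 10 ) 101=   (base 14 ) 73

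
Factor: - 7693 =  - 7^2 * 157^1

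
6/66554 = 3/33277 = 0.00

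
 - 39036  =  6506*( - 6 )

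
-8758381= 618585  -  9376966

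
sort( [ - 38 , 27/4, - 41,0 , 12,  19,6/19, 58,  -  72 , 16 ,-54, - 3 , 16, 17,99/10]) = [ - 72, - 54,-41, - 38, - 3, 0,6/19,27/4,99/10, 12,16,16,  17,19,58]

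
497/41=12+5/41 = 12.12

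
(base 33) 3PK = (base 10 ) 4112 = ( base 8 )10020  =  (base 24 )738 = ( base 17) E3F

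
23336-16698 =6638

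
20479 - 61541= - 41062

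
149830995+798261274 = 948092269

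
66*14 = 924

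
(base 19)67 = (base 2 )1111001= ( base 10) 121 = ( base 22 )5b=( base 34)3J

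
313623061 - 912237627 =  - 598614566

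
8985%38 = 17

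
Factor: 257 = 257^1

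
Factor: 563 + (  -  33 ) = 530=2^1*5^1 * 53^1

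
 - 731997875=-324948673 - 407049202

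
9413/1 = 9413 = 9413.00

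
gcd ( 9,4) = 1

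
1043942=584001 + 459941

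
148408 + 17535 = 165943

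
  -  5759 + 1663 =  - 4096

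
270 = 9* 30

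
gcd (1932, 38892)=84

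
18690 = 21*890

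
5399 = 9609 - 4210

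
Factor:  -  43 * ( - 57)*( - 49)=- 120099 = -  3^1*7^2*19^1*43^1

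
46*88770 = 4083420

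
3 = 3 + 0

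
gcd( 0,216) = 216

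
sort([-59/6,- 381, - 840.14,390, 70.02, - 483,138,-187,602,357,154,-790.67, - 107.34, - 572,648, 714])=[ - 840.14 ,-790.67,-572,-483, - 381,  -  187 ,-107.34, - 59/6, 70.02,138,154, 357,390, 602, 648,714] 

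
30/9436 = 15/4718 =0.00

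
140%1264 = 140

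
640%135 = 100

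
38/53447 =2/2813 = 0.00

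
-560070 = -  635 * 882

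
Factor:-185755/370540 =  - 383/764 = - 2^( - 2)*191^( - 1)*383^1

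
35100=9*3900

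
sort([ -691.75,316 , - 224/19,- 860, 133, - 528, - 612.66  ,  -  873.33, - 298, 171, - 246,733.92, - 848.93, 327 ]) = [  -  873.33, - 860,  -  848.93 ,  -  691.75, - 612.66, - 528, - 298, - 246, - 224/19, 133,171,316,327,733.92] 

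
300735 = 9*33415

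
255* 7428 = 1894140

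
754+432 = 1186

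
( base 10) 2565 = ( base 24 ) 4al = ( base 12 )1599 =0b101000000101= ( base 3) 10112000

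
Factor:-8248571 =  - 67^1*123113^1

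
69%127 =69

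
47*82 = 3854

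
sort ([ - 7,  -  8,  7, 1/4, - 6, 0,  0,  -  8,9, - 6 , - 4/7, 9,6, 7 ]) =[ - 8, - 8, - 7, - 6,-6, - 4/7 , 0,0,1/4 , 6  ,  7,7 , 9,9]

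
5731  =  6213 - 482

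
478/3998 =239/1999 = 0.12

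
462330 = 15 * 30822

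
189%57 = 18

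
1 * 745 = 745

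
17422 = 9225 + 8197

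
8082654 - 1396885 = 6685769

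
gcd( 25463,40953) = 1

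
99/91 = 99/91=1.09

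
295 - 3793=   -  3498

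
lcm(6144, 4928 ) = 473088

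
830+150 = 980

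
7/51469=7/51469 = 0.00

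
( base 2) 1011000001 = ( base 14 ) 385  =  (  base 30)NF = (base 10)705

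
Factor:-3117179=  - 13^1  *239783^1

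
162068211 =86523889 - -75544322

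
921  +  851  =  1772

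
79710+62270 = 141980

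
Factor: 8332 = 2^2* 2083^1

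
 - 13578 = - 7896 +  - 5682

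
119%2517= 119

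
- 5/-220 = 1/44 = 0.02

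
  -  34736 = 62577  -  97313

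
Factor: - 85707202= - 2^1*7^1*6121943^1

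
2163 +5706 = 7869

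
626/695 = 626/695 = 0.90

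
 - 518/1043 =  - 1 + 75/149 = - 0.50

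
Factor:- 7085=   -  5^1*13^1*109^1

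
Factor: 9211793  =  61^1*151013^1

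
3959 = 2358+1601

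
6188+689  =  6877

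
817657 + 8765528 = 9583185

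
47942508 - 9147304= 38795204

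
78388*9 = 705492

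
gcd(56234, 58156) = 62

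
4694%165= 74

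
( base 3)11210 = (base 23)5e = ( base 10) 129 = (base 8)201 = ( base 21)63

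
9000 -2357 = 6643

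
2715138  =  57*47634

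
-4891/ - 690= 7 + 61/690 = 7.09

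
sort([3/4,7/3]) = [3/4, 7/3] 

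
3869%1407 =1055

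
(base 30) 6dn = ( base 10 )5813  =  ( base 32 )5LL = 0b1011010110101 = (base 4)1122311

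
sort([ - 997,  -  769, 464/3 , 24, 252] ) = [ - 997, - 769, 24,464/3,252] 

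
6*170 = 1020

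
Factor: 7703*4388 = 2^2*1097^1*7703^1 =33800764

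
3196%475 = 346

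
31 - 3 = 28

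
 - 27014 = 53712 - 80726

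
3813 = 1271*3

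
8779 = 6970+1809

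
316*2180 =688880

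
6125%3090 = 3035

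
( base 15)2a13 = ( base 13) 4149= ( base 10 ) 9018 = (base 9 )13330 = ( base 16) 233A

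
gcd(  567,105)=21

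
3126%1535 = 56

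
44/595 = 44/595 = 0.07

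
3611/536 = 3611/536 = 6.74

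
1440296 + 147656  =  1587952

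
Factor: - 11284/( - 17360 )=13/20 = 2^ (  -  2 )*5^ ( - 1 )*13^1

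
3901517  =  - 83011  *(  -  47) 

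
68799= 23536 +45263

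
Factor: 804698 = 2^1*31^1*12979^1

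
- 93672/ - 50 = 1873 + 11/25 = 1873.44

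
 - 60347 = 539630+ - 599977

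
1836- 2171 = -335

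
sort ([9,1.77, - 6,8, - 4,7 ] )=[- 6,-4,1.77, 7, 8,9]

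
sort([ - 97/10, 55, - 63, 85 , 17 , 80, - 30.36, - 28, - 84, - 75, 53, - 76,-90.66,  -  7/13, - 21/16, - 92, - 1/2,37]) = [-92, - 90.66, - 84, - 76, - 75, - 63, - 30.36,-28, - 97/10, - 21/16, - 7/13, - 1/2,17,37,53, 55,80, 85]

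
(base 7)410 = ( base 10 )203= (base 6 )535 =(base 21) 9E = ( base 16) cb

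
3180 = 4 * 795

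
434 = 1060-626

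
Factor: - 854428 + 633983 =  - 5^1* 44089^1  =  - 220445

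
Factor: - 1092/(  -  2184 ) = 2^( - 1 ) = 1/2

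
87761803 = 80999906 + 6761897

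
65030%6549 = 6089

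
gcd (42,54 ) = 6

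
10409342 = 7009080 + 3400262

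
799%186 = 55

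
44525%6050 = 2175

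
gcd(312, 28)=4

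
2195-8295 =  - 6100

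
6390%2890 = 610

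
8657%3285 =2087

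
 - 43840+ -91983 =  - 135823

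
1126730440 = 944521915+182208525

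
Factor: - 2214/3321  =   -2^1*3^( - 1) = - 2/3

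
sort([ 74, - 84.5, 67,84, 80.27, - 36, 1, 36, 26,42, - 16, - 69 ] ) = [ - 84.5,-69, - 36, - 16, 1, 26, 36, 42, 67, 74 , 80.27, 84] 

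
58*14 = 812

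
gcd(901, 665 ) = 1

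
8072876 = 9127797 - 1054921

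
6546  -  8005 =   -  1459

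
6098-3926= 2172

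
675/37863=75/4207 = 0.02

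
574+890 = 1464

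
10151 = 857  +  9294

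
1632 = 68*24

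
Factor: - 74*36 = - 2664 = -2^3*3^2*37^1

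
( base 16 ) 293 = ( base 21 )1A8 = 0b1010010011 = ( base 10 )659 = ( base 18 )20b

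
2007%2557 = 2007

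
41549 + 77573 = 119122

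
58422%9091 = 3876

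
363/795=121/265=0.46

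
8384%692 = 80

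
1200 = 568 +632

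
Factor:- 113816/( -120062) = 2^2*41^1*173^ (-1) = 164/173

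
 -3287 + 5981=2694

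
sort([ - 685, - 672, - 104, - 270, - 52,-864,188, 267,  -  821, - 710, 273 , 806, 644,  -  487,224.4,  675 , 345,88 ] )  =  [ - 864, - 821,  -  710, - 685,  -  672,  -  487 ,-270,-104, - 52, 88, 188, 224.4, 267,273, 345, 644, 675, 806]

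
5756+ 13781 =19537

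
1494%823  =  671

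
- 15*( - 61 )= 915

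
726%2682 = 726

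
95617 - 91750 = 3867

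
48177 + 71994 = 120171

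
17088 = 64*267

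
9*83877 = 754893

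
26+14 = 40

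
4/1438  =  2/719=0.00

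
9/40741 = 9/40741 = 0.00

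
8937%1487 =15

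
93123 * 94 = 8753562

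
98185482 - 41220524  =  56964958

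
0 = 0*202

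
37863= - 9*( - 4207 ) 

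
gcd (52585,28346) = 1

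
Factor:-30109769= - 179^1 * 168211^1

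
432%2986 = 432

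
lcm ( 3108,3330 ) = 46620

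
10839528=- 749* ( - 14472 )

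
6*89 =534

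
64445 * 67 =4317815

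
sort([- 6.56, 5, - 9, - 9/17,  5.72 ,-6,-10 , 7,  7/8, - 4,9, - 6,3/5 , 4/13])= [  -  10, - 9,-6.56, - 6, - 6, -4, - 9/17, 4/13, 3/5,7/8, 5, 5.72,7 , 9]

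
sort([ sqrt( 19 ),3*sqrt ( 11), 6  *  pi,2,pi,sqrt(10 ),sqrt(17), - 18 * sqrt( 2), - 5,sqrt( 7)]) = [ - 18*sqrt( 2 ),- 5, 2, sqrt( 7),pi,  sqrt( 10),sqrt( 17), sqrt( 19) , 3*sqrt(11 ), 6 * pi]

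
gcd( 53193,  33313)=7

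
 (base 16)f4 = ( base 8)364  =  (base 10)244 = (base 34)76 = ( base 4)3310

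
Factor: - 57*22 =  - 1254 = - 2^1*3^1*11^1*19^1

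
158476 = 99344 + 59132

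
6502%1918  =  748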